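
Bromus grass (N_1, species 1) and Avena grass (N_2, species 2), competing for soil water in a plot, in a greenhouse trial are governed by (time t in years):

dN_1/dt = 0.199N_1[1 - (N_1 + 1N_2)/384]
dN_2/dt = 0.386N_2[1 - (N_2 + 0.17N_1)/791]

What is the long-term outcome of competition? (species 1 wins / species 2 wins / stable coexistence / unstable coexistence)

species 2 excludes species 1

Compare the nullcline intercepts: K1/α12 = 384/1 = 384 < K2 = 791; K2/α21 = 791/0.17 = 4650 > K1 = 384.
Since the inequalities point opposite ways, species 2 can invade but species 1 cannot.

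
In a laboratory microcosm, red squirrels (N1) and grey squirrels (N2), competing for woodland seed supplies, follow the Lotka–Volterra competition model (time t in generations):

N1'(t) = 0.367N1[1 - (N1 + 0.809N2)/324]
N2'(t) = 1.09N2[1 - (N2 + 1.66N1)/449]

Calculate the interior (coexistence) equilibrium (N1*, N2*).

Setting both brackets to zero gives the nullclines N1 + 0.809N2 = 324 and 1.66N1 + N2 = 449.
Substituting N2 = 449 - 1.66N1 into the first: N1(1 - 0.809·1.66) = 324 - 0.809·449.
So N1* = -39.2/-0.343 = 114, and then N2* = 449 - 1.66·114 = 259.

N1* ≈ 114, N2* ≈ 259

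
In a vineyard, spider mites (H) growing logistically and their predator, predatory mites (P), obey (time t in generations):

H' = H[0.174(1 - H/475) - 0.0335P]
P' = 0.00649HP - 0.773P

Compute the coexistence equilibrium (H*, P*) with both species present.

H* ≈ 119, P* ≈ 3.89

From dP/dt = 0 with P > 0: 0.00649H* = 0.773, so H* = 119.
Substitute into dH/dt = 0: 0.174(1 - 119/475) = 0.0335P*.
The bracket is 0.749, giving P* = 0.13/0.0335 = 3.89.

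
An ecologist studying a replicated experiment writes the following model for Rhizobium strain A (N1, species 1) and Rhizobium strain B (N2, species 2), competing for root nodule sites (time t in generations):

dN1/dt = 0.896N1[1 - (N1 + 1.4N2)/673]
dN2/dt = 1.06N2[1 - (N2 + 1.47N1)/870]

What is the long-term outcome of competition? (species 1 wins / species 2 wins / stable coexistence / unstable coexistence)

unstable coexistence (outcome depends on initial conditions)

Compare the nullcline intercepts: K1/α12 = 673/1.4 = 481 < K2 = 870; K2/α21 = 870/1.47 = 592 < K1 = 673.
Since both are reversed, neither can invade when rare; the interior point is a saddle.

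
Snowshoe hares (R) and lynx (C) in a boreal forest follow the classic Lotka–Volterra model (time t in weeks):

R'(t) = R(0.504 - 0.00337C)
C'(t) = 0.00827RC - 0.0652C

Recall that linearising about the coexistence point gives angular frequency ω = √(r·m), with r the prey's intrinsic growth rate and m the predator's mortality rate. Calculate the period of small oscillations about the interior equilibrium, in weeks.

Here r = 0.504 and m = 0.0652, so r·m = 0.0329.
ω = √0.0329 = 0.181 per week, hence T = 2π/ω ≈ 34.7 weeks.

T ≈ 34.7 weeks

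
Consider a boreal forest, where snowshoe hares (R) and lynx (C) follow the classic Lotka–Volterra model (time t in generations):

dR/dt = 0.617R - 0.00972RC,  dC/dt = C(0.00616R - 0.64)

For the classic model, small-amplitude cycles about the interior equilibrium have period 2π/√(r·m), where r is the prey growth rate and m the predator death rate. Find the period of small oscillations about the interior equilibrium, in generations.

Here r = 0.617 and m = 0.64, so r·m = 0.395.
ω = √0.395 = 0.628 per generation, hence T = 2π/ω ≈ 10 generations.

T ≈ 10 generations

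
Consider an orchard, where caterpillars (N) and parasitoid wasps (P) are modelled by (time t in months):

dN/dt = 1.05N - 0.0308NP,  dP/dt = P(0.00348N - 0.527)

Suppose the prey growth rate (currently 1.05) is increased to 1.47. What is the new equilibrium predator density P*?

P* ≈ 47.7

At the interior fixed point, setting dN/dt = 0 with N > 0 fixes P* = (prey growth rate)/(NP coefficient) — independent of the other coefficients.
With the change, P* = 1.47/0.0308 = 47.7; it rises from 34.1.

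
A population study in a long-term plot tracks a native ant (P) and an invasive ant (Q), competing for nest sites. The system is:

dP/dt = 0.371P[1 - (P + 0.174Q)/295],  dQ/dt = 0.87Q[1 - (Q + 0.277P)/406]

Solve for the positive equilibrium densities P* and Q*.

P* ≈ 236, Q* ≈ 341

Setting both brackets to zero gives the nullclines P + 0.174Q = 295 and 0.277P + Q = 406.
Substituting Q = 406 - 0.277P into the first: P(1 - 0.174·0.277) = 295 - 0.174·406.
So P* = 224/0.952 = 236, and then Q* = 406 - 0.277·236 = 341.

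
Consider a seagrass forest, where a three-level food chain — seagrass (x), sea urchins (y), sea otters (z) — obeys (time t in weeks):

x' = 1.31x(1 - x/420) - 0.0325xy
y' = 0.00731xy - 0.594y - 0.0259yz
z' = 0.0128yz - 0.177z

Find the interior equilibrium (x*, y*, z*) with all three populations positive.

x* ≈ 276, y* ≈ 13.8, z* ≈ 54.9

From dz/dt = 0: 0.0128y* = 0.177, so y* = 13.8.
From dx/dt = 0: 1.31(1 - x*/420) = 0.0325·13.8, giving x* = 420·(1 - 0.343) = 276.
From dy/dt = 0: 0.00731·276 - 0.594 = 0.0259z*, so z* = 1.42/0.0259 = 54.9.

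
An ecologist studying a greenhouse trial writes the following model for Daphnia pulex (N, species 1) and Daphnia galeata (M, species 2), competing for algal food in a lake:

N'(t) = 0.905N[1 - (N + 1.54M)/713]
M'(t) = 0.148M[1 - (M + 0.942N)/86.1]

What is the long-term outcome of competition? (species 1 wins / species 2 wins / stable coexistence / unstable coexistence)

Compare the nullcline intercepts: K1/α12 = 713/1.54 = 463 > K2 = 86.1; K2/α21 = 86.1/0.942 = 91.4 < K1 = 713.
Since the inequalities point opposite ways, species 1 can invade but species 2 cannot.

species 1 excludes species 2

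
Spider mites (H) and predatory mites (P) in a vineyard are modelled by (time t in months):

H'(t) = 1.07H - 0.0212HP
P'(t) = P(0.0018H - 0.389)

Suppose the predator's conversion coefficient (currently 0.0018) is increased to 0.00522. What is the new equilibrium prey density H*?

At the interior fixed point, setting dP/dt = 0 with P > 0 fixes H* = (predator death rate)/(HP coefficient) — independent of the other coefficients.
With the change, H* = 0.389/0.00522 = 74.5; it falls from 216.

H* ≈ 74.5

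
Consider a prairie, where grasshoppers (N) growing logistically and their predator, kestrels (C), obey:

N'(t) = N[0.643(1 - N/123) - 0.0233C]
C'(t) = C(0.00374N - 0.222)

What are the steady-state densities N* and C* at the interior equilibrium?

From dC/dt = 0 with C > 0: 0.00374N* = 0.222, so N* = 59.4.
Substitute into dN/dt = 0: 0.643(1 - 59.4/123) = 0.0233C*.
The bracket is 0.517, giving C* = 0.333/0.0233 = 14.3.

N* ≈ 59.4, C* ≈ 14.3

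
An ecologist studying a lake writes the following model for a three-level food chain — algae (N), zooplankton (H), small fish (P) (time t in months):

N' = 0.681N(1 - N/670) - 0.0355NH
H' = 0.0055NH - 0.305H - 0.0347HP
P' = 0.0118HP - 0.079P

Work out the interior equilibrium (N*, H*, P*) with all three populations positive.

N* ≈ 436, H* ≈ 6.69, P* ≈ 60.3

From dP/dt = 0: 0.0118H* = 0.079, so H* = 6.69.
From dN/dt = 0: 0.681(1 - N*/670) = 0.0355·6.69, giving N* = 670·(1 - 0.349) = 436.
From dH/dt = 0: 0.0055·436 - 0.305 = 0.0347P*, so P* = 2.09/0.0347 = 60.3.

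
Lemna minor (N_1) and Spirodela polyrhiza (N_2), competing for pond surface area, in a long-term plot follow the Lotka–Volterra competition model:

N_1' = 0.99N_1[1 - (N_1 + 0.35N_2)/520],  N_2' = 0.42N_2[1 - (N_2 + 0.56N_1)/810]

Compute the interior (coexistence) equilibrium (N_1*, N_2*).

Setting both brackets to zero gives the nullclines N_1 + 0.35N_2 = 520 and 0.56N_1 + N_2 = 810.
Substituting N_2 = 810 - 0.56N_1 into the first: N_1(1 - 0.35·0.56) = 520 - 0.35·810.
So N_1* = 236/0.804 = 294, and then N_2* = 810 - 0.56·294 = 645.

N_1* ≈ 294, N_2* ≈ 645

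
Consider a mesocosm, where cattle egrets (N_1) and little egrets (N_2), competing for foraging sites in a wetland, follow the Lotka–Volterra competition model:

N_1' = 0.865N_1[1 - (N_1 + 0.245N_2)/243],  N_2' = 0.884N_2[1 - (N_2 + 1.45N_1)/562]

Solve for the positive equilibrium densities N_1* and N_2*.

Setting both brackets to zero gives the nullclines N_1 + 0.245N_2 = 243 and 1.45N_1 + N_2 = 562.
Substituting N_2 = 562 - 1.45N_1 into the first: N_1(1 - 0.245·1.45) = 243 - 0.245·562.
So N_1* = 105/0.645 = 163, and then N_2* = 562 - 1.45·163 = 325.

N_1* ≈ 163, N_2* ≈ 325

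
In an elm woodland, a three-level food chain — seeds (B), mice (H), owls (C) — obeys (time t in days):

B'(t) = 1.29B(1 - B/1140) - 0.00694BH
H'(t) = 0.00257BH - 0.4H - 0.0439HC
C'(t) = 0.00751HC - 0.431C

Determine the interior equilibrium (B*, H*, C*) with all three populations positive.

From dC/dt = 0: 0.00751H* = 0.431, so H* = 57.4.
From dB/dt = 0: 1.29(1 - B*/1140) = 0.00694·57.4, giving B* = 1140·(1 - 0.309) = 788.
From dH/dt = 0: 0.00257·788 - 0.4 = 0.0439C*, so C* = 1.63/0.0439 = 37.

B* ≈ 788, H* ≈ 57.4, C* ≈ 37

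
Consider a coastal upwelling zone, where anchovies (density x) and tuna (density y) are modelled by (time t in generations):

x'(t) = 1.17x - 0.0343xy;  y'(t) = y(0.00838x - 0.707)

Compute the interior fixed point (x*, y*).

Set dy/dt = 0 with y > 0: 0.00838x - 0.707 = 0, so x* = 0.707/0.00838 = 84.4.
Set dx/dt = 0 with x > 0: 1.17 - 0.0343y = 0, so y* = 1.17/0.0343 = 34.1.

x* ≈ 84.4, y* ≈ 34.1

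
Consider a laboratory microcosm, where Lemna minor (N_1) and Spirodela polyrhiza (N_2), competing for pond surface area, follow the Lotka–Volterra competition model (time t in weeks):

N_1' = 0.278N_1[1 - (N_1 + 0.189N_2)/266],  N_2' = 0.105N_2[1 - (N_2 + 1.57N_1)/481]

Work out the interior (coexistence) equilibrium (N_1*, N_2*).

N_1* ≈ 249, N_2* ≈ 90.1

Setting both brackets to zero gives the nullclines N_1 + 0.189N_2 = 266 and 1.57N_1 + N_2 = 481.
Substituting N_2 = 481 - 1.57N_1 into the first: N_1(1 - 0.189·1.57) = 266 - 0.189·481.
So N_1* = 175/0.703 = 249, and then N_2* = 481 - 1.57·249 = 90.1.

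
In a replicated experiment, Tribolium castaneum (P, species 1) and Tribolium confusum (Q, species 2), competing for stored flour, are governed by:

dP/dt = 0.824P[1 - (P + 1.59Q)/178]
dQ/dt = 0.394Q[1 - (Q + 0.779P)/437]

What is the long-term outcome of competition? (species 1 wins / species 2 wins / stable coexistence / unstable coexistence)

Compare the nullcline intercepts: K1/α12 = 178/1.59 = 112 < K2 = 437; K2/α21 = 437/0.779 = 561 > K1 = 178.
Since the inequalities point opposite ways, species 2 can invade but species 1 cannot.

species 2 excludes species 1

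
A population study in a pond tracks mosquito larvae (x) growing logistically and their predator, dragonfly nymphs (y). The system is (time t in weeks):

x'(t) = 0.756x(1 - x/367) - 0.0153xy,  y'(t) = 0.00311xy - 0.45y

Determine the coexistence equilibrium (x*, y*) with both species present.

x* ≈ 145, y* ≈ 29.9

From dy/dt = 0 with y > 0: 0.00311x* = 0.45, so x* = 145.
Substitute into dx/dt = 0: 0.756(1 - 145/367) = 0.0153y*.
The bracket is 0.606, giving y* = 0.458/0.0153 = 29.9.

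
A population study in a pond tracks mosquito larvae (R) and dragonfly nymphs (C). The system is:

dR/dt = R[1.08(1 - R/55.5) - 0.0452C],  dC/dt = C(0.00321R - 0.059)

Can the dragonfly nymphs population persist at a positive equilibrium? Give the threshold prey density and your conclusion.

The predator equation gives dC/dt > 0 only when R > 0.059/0.00321 = 18.4.
Without the predator, R → K = 55.5. Since 55.5 > 18.4, the predator can invade and persist.

Threshold R = 18.4; K > 18.4, so yes, the predator persists.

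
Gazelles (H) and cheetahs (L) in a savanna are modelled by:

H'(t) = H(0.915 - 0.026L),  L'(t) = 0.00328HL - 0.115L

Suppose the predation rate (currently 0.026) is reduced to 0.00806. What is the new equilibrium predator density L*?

At the interior fixed point, setting dH/dt = 0 with H > 0 fixes L* = (prey growth rate)/(HL coefficient) — independent of the other coefficients.
With the change, L* = 0.915/0.00806 = 114; it rises from 35.2.

L* ≈ 114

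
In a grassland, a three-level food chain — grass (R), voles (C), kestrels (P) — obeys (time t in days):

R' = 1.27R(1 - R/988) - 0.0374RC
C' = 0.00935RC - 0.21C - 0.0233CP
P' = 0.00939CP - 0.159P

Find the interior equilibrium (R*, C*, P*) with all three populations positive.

From dP/dt = 0: 0.00939C* = 0.159, so C* = 16.9.
From dR/dt = 0: 1.27(1 - R*/988) = 0.0374·16.9, giving R* = 988·(1 - 0.499) = 495.
From dC/dt = 0: 0.00935·495 - 0.21 = 0.0233P*, so P* = 4.42/0.0233 = 190.

R* ≈ 495, C* ≈ 16.9, P* ≈ 190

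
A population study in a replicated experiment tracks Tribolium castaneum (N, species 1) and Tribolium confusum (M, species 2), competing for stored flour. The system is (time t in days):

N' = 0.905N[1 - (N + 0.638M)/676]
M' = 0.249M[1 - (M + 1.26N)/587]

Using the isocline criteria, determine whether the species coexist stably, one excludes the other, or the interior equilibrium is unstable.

Compare the nullcline intercepts: K1/α12 = 676/0.638 = 1060 > K2 = 587; K2/α21 = 587/1.26 = 466 < K1 = 676.
Since the inequalities point opposite ways, species 1 can invade but species 2 cannot.

species 1 excludes species 2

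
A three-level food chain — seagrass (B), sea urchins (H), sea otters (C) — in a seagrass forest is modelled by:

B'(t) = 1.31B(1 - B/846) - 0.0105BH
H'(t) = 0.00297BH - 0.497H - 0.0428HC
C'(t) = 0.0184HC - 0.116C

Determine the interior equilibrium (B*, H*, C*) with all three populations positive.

From dC/dt = 0: 0.0184H* = 0.116, so H* = 6.3.
From dB/dt = 0: 1.31(1 - B*/846) = 0.0105·6.3, giving B* = 846·(1 - 0.0505) = 803.
From dH/dt = 0: 0.00297·803 - 0.497 = 0.0428C*, so C* = 1.89/0.0428 = 44.1.

B* ≈ 803, H* ≈ 6.3, C* ≈ 44.1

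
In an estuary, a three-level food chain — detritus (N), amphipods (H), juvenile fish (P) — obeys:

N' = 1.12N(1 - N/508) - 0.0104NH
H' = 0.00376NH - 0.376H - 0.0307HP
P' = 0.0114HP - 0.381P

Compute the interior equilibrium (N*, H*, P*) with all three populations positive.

From dP/dt = 0: 0.0114H* = 0.381, so H* = 33.4.
From dN/dt = 0: 1.12(1 - N*/508) = 0.0104·33.4, giving N* = 508·(1 - 0.31) = 350.
From dH/dt = 0: 0.00376·350 - 0.376 = 0.0307P*, so P* = 0.941/0.0307 = 30.7.

N* ≈ 350, H* ≈ 33.4, P* ≈ 30.7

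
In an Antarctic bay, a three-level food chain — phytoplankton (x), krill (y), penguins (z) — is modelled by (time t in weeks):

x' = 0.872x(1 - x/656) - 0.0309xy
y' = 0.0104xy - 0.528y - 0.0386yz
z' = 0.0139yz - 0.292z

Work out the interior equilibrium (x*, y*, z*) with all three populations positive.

x* ≈ 168, y* ≈ 21, z* ≈ 31.5

From dz/dt = 0: 0.0139y* = 0.292, so y* = 21.
From dx/dt = 0: 0.872(1 - x*/656) = 0.0309·21, giving x* = 656·(1 - 0.744) = 168.
From dy/dt = 0: 0.0104·168 - 0.528 = 0.0386z*, so z* = 1.22/0.0386 = 31.5.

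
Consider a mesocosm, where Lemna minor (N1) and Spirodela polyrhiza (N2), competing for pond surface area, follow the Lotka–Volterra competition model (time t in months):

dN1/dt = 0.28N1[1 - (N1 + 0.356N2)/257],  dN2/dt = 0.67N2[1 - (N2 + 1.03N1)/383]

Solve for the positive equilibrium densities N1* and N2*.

Setting both brackets to zero gives the nullclines N1 + 0.356N2 = 257 and 1.03N1 + N2 = 383.
Substituting N2 = 383 - 1.03N1 into the first: N1(1 - 0.356·1.03) = 257 - 0.356·383.
So N1* = 121/0.633 = 191, and then N2* = 383 - 1.03·191 = 187.

N1* ≈ 191, N2* ≈ 187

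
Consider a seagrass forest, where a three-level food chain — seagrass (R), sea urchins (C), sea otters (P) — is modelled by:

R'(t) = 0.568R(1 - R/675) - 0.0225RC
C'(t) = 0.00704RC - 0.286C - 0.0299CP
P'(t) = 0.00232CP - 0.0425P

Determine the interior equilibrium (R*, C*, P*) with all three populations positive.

R* ≈ 185, C* ≈ 18.3, P* ≈ 34

From dP/dt = 0: 0.00232C* = 0.0425, so C* = 18.3.
From dR/dt = 0: 0.568(1 - R*/675) = 0.0225·18.3, giving R* = 675·(1 - 0.726) = 185.
From dC/dt = 0: 0.00704·185 - 0.286 = 0.0299P*, so P* = 1.02/0.0299 = 34.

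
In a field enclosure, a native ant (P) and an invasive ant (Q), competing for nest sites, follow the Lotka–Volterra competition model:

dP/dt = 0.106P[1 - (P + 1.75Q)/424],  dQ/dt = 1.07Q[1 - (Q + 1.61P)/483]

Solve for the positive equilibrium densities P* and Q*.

P* ≈ 232, Q* ≈ 110

Setting both brackets to zero gives the nullclines P + 1.75Q = 424 and 1.61P + Q = 483.
Substituting Q = 483 - 1.61P into the first: P(1 - 1.75·1.61) = 424 - 1.75·483.
So P* = -421/-1.82 = 232, and then Q* = 483 - 1.61·232 = 110.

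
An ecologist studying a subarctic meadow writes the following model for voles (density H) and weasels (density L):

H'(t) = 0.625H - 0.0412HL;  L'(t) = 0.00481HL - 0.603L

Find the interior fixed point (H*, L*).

Set dL/dt = 0 with L > 0: 0.00481H - 0.603 = 0, so H* = 0.603/0.00481 = 125.
Set dH/dt = 0 with H > 0: 0.625 - 0.0412L = 0, so L* = 0.625/0.0412 = 15.2.

H* ≈ 125, L* ≈ 15.2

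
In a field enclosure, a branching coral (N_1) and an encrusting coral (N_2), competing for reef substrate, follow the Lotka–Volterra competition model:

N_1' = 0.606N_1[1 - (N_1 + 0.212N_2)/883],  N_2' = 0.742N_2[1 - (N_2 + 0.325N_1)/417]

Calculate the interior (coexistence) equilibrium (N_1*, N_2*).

N_1* ≈ 853, N_2* ≈ 140

Setting both brackets to zero gives the nullclines N_1 + 0.212N_2 = 883 and 0.325N_1 + N_2 = 417.
Substituting N_2 = 417 - 0.325N_1 into the first: N_1(1 - 0.212·0.325) = 883 - 0.212·417.
So N_1* = 795/0.931 = 853, and then N_2* = 417 - 0.325·853 = 140.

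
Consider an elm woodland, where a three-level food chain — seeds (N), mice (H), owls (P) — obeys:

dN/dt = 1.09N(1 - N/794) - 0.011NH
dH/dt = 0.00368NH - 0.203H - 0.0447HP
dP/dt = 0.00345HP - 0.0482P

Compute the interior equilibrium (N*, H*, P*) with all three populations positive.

From dP/dt = 0: 0.00345H* = 0.0482, so H* = 14.
From dN/dt = 0: 1.09(1 - N*/794) = 0.011·14, giving N* = 794·(1 - 0.141) = 682.
From dH/dt = 0: 0.00368·682 - 0.203 = 0.0447P*, so P* = 2.31/0.0447 = 51.6.

N* ≈ 682, H* ≈ 14, P* ≈ 51.6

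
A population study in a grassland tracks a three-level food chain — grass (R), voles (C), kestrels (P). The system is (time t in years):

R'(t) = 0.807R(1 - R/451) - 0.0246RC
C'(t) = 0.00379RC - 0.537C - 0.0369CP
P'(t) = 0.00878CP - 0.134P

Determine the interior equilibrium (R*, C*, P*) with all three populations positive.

From dP/dt = 0: 0.00878C* = 0.134, so C* = 15.3.
From dR/dt = 0: 0.807(1 - R*/451) = 0.0246·15.3, giving R* = 451·(1 - 0.465) = 241.
From dC/dt = 0: 0.00379·241 - 0.537 = 0.0369P*, so P* = 0.377/0.0369 = 10.2.

R* ≈ 241, C* ≈ 15.3, P* ≈ 10.2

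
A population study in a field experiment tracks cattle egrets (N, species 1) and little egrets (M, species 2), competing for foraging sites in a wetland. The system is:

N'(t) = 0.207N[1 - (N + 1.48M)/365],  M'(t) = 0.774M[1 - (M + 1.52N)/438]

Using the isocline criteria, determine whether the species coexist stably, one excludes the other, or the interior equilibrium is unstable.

unstable coexistence (outcome depends on initial conditions)

Compare the nullcline intercepts: K1/α12 = 365/1.48 = 247 < K2 = 438; K2/α21 = 438/1.52 = 288 < K1 = 365.
Since both are reversed, neither can invade when rare; the interior point is a saddle.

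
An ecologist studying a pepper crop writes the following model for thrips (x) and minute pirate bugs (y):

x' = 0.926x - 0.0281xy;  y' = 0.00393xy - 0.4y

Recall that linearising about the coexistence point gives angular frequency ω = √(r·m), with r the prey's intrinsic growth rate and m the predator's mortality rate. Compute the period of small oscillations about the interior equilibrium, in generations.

T ≈ 10.3 generations

Here r = 0.926 and m = 0.4, so r·m = 0.37.
ω = √0.37 = 0.609 per generation, hence T = 2π/ω ≈ 10.3 generations.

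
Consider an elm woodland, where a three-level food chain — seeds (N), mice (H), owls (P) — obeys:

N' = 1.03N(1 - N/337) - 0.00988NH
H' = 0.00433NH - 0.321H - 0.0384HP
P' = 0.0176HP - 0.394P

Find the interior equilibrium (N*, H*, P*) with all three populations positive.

From dP/dt = 0: 0.0176H* = 0.394, so H* = 22.4.
From dN/dt = 0: 1.03(1 - N*/337) = 0.00988·22.4, giving N* = 337·(1 - 0.215) = 265.
From dH/dt = 0: 0.00433·265 - 0.321 = 0.0384P*, so P* = 0.825/0.0384 = 21.5.

N* ≈ 265, H* ≈ 22.4, P* ≈ 21.5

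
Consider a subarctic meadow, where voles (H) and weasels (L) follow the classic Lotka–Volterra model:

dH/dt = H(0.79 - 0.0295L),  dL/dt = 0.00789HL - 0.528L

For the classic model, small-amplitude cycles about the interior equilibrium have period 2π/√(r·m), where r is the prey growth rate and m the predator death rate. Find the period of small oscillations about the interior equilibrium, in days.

T ≈ 9.73 days

Here r = 0.79 and m = 0.528, so r·m = 0.417.
ω = √0.417 = 0.646 per day, hence T = 2π/ω ≈ 9.73 days.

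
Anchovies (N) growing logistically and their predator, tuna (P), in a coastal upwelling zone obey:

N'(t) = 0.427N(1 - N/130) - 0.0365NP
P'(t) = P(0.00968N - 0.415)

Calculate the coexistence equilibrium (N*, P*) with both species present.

N* ≈ 42.9, P* ≈ 7.84

From dP/dt = 0 with P > 0: 0.00968N* = 0.415, so N* = 42.9.
Substitute into dN/dt = 0: 0.427(1 - 42.9/130) = 0.0365P*.
The bracket is 0.67, giving P* = 0.286/0.0365 = 7.84.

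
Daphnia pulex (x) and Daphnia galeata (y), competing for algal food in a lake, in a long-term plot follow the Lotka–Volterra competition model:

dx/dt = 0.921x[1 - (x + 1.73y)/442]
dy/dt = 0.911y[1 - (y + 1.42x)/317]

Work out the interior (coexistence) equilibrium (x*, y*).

x* ≈ 73.1, y* ≈ 213

Setting both brackets to zero gives the nullclines x + 1.73y = 442 and 1.42x + y = 317.
Substituting y = 317 - 1.42x into the first: x(1 - 1.73·1.42) = 442 - 1.73·317.
So x* = -106/-1.46 = 73.1, and then y* = 317 - 1.42·73.1 = 213.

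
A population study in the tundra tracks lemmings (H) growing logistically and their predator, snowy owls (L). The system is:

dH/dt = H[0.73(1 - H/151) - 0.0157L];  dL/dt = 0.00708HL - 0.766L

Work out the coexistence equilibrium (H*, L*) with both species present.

From dL/dt = 0 with L > 0: 0.00708H* = 0.766, so H* = 108.
Substitute into dH/dt = 0: 0.73(1 - 108/151) = 0.0157L*.
The bracket is 0.283, giving L* = 0.207/0.0157 = 13.2.

H* ≈ 108, L* ≈ 13.2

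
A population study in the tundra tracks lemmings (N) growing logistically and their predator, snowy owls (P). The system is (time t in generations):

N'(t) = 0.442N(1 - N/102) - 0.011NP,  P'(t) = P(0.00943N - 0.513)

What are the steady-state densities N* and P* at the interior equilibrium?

From dP/dt = 0 with P > 0: 0.00943N* = 0.513, so N* = 54.4.
Substitute into dN/dt = 0: 0.442(1 - 54.4/102) = 0.011P*.
The bracket is 0.467, giving P* = 0.206/0.011 = 18.8.

N* ≈ 54.4, P* ≈ 18.8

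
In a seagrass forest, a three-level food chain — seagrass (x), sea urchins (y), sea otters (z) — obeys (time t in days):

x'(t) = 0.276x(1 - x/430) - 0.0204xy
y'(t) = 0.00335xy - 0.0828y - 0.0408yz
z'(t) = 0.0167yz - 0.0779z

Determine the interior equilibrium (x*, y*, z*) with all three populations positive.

From dz/dt = 0: 0.0167y* = 0.0779, so y* = 4.66.
From dx/dt = 0: 0.276(1 - x*/430) = 0.0204·4.66, giving x* = 430·(1 - 0.345) = 282.
From dy/dt = 0: 0.00335·282 - 0.0828 = 0.0408z*, so z* = 0.861/0.0408 = 21.1.

x* ≈ 282, y* ≈ 4.66, z* ≈ 21.1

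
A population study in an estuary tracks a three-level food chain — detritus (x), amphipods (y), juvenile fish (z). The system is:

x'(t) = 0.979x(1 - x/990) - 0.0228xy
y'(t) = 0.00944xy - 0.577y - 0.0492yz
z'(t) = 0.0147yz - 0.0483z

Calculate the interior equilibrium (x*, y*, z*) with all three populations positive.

x* ≈ 914, y* ≈ 3.29, z* ≈ 164

From dz/dt = 0: 0.0147y* = 0.0483, so y* = 3.29.
From dx/dt = 0: 0.979(1 - x*/990) = 0.0228·3.29, giving x* = 990·(1 - 0.0765) = 914.
From dy/dt = 0: 0.00944·914 - 0.577 = 0.0492z*, so z* = 8.05/0.0492 = 164.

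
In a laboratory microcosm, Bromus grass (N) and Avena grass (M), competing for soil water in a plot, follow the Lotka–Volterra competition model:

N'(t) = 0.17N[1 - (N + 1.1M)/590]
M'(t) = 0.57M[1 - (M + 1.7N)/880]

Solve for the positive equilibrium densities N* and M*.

N* ≈ 434, M* ≈ 141

Setting both brackets to zero gives the nullclines N + 1.1M = 590 and 1.7N + M = 880.
Substituting M = 880 - 1.7N into the first: N(1 - 1.1·1.7) = 590 - 1.1·880.
So N* = -378/-0.87 = 434, and then M* = 880 - 1.7·434 = 141.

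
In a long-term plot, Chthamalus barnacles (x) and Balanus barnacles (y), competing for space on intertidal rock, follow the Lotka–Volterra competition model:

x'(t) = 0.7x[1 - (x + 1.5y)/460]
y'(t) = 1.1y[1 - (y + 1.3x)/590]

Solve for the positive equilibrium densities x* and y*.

Setting both brackets to zero gives the nullclines x + 1.5y = 460 and 1.3x + y = 590.
Substituting y = 590 - 1.3x into the first: x(1 - 1.5·1.3) = 460 - 1.5·590.
So x* = -425/-0.95 = 447, and then y* = 590 - 1.3·447 = 8.42.

x* ≈ 447, y* ≈ 8.42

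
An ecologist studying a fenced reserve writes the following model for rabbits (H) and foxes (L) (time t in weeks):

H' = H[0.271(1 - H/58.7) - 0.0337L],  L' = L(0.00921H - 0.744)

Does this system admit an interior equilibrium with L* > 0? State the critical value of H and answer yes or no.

Threshold H = 80.8; K < 80.8, so no, the predator goes extinct.

The predator equation gives dL/dt > 0 only when H > 0.744/0.00921 = 80.8.
Without the predator, H → K = 58.7. Since 58.7 < 80.8, the predator cannot invade.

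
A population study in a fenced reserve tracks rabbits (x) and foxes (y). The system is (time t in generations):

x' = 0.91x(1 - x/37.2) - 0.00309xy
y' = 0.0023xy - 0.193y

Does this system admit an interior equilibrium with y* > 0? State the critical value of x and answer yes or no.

The predator equation gives dy/dt > 0 only when x > 0.193/0.0023 = 83.9.
Without the predator, x → K = 37.2. Since 37.2 < 83.9, the predator cannot invade.

Threshold x = 83.9; K < 83.9, so no, the predator goes extinct.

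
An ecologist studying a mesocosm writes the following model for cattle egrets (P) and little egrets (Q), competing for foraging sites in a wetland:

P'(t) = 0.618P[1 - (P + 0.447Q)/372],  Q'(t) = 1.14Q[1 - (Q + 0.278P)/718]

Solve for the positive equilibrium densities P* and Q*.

Setting both brackets to zero gives the nullclines P + 0.447Q = 372 and 0.278P + Q = 718.
Substituting Q = 718 - 0.278P into the first: P(1 - 0.447·0.278) = 372 - 0.447·718.
So P* = 51.1/0.876 = 58.3, and then Q* = 718 - 0.278·58.3 = 702.

P* ≈ 58.3, Q* ≈ 702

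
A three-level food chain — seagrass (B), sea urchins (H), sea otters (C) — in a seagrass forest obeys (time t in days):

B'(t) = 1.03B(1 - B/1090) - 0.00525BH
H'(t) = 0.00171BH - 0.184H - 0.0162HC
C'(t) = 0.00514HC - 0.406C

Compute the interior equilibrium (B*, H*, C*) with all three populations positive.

B* ≈ 651, H* ≈ 79, C* ≈ 57.4

From dC/dt = 0: 0.00514H* = 0.406, so H* = 79.
From dB/dt = 0: 1.03(1 - B*/1090) = 0.00525·79, giving B* = 1090·(1 - 0.403) = 651.
From dH/dt = 0: 0.00171·651 - 0.184 = 0.0162C*, so C* = 0.929/0.0162 = 57.4.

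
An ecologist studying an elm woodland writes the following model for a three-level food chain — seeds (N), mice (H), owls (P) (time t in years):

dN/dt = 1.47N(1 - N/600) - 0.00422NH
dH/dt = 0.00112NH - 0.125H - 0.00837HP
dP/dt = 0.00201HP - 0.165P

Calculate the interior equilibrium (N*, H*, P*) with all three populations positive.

N* ≈ 459, H* ≈ 82.1, P* ≈ 46.4

From dP/dt = 0: 0.00201H* = 0.165, so H* = 82.1.
From dN/dt = 0: 1.47(1 - N*/600) = 0.00422·82.1, giving N* = 600·(1 - 0.236) = 459.
From dH/dt = 0: 0.00112·459 - 0.125 = 0.00837P*, so P* = 0.389/0.00837 = 46.4.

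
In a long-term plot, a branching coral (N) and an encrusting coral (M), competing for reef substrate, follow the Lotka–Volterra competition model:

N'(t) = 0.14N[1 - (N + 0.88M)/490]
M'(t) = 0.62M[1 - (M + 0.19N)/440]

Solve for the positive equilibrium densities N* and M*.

Setting both brackets to zero gives the nullclines N + 0.88M = 490 and 0.19N + M = 440.
Substituting M = 440 - 0.19N into the first: N(1 - 0.88·0.19) = 490 - 0.88·440.
So N* = 103/0.833 = 123, and then M* = 440 - 0.19·123 = 417.

N* ≈ 123, M* ≈ 417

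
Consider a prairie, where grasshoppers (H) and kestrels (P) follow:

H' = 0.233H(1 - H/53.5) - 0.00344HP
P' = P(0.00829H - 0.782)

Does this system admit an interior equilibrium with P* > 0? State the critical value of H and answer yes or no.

The predator equation gives dP/dt > 0 only when H > 0.782/0.00829 = 94.3.
Without the predator, H → K = 53.5. Since 53.5 < 94.3, the predator cannot invade.

Threshold H = 94.3; K < 94.3, so no, the predator goes extinct.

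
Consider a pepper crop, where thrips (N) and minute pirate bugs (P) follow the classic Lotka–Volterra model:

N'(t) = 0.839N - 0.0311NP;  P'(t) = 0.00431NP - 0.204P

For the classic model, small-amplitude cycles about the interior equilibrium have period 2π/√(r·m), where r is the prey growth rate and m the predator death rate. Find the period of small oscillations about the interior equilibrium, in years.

Here r = 0.839 and m = 0.204, so r·m = 0.171.
ω = √0.171 = 0.414 per year, hence T = 2π/ω ≈ 15.2 years.

T ≈ 15.2 years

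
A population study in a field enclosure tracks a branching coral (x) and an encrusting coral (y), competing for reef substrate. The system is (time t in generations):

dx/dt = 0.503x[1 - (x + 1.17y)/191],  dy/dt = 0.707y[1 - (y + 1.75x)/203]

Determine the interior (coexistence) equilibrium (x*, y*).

x* ≈ 44.4, y* ≈ 125

Setting both brackets to zero gives the nullclines x + 1.17y = 191 and 1.75x + y = 203.
Substituting y = 203 - 1.75x into the first: x(1 - 1.17·1.75) = 191 - 1.17·203.
So x* = -46.5/-1.05 = 44.4, and then y* = 203 - 1.75·44.4 = 125.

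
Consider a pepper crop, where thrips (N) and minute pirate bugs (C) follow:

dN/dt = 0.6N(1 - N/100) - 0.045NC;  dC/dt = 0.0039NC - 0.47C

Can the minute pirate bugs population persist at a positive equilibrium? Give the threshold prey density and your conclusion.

The predator equation gives dC/dt > 0 only when N > 0.47/0.0039 = 121.
Without the predator, N → K = 100. Since 100 < 121, the predator cannot invade.

Threshold N = 121; K < 121, so no, the predator goes extinct.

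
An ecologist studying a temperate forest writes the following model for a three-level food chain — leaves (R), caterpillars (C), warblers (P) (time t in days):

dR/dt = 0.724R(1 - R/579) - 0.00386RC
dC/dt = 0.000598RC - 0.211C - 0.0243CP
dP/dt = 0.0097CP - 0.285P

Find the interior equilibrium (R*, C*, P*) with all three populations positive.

From dP/dt = 0: 0.0097C* = 0.285, so C* = 29.4.
From dR/dt = 0: 0.724(1 - R*/579) = 0.00386·29.4, giving R* = 579·(1 - 0.157) = 488.
From dC/dt = 0: 0.000598·488 - 0.211 = 0.0243P*, so P* = 0.081/0.0243 = 3.33.

R* ≈ 488, C* ≈ 29.4, P* ≈ 3.33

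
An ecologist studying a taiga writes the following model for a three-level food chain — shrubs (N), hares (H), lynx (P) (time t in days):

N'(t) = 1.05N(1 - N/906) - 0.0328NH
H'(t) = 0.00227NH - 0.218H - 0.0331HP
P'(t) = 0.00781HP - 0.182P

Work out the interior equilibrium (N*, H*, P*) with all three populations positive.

From dP/dt = 0: 0.00781H* = 0.182, so H* = 23.3.
From dN/dt = 0: 1.05(1 - N*/906) = 0.0328·23.3, giving N* = 906·(1 - 0.728) = 246.
From dH/dt = 0: 0.00227·246 - 0.218 = 0.0331P*, so P* = 0.341/0.0331 = 10.3.

N* ≈ 246, H* ≈ 23.3, P* ≈ 10.3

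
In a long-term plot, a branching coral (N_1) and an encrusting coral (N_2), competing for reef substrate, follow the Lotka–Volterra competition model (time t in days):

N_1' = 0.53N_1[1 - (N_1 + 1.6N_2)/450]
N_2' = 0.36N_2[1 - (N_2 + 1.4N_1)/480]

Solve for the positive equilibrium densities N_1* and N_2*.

Setting both brackets to zero gives the nullclines N_1 + 1.6N_2 = 450 and 1.4N_1 + N_2 = 480.
Substituting N_2 = 480 - 1.4N_1 into the first: N_1(1 - 1.6·1.4) = 450 - 1.6·480.
So N_1* = -318/-1.24 = 256, and then N_2* = 480 - 1.4·256 = 121.

N_1* ≈ 256, N_2* ≈ 121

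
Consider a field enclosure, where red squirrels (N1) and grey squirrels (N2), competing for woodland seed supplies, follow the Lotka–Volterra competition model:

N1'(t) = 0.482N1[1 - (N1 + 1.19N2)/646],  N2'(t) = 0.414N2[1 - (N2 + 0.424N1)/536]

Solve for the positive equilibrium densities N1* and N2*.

Setting both brackets to zero gives the nullclines N1 + 1.19N2 = 646 and 0.424N1 + N2 = 536.
Substituting N2 = 536 - 0.424N1 into the first: N1(1 - 1.19·0.424) = 646 - 1.19·536.
So N1* = 8.16/0.495 = 16.5, and then N2* = 536 - 0.424·16.5 = 529.

N1* ≈ 16.5, N2* ≈ 529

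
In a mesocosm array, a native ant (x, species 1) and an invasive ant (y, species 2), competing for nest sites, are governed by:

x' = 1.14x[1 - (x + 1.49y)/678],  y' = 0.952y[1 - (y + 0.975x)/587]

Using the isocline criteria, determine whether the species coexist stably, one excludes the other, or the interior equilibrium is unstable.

unstable coexistence (outcome depends on initial conditions)

Compare the nullcline intercepts: K1/α12 = 678/1.49 = 455 < K2 = 587; K2/α21 = 587/0.975 = 602 < K1 = 678.
Since both are reversed, neither can invade when rare; the interior point is a saddle.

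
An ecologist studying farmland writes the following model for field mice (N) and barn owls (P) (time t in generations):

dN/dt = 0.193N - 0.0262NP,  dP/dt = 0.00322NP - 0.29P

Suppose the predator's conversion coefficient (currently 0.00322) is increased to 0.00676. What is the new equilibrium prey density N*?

N* ≈ 42.9

At the interior fixed point, setting dP/dt = 0 with P > 0 fixes N* = (predator death rate)/(NP coefficient) — independent of the other coefficients.
With the change, N* = 0.29/0.00676 = 42.9; it falls from 90.1.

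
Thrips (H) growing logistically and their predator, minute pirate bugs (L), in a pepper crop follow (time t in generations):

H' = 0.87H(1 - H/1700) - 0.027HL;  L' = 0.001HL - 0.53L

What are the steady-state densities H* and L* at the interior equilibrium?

From dL/dt = 0 with L > 0: 0.001H* = 0.53, so H* = 530.
Substitute into dH/dt = 0: 0.87(1 - 530/1700) = 0.027L*.
The bracket is 0.688, giving L* = 0.599/0.027 = 22.2.

H* ≈ 530, L* ≈ 22.2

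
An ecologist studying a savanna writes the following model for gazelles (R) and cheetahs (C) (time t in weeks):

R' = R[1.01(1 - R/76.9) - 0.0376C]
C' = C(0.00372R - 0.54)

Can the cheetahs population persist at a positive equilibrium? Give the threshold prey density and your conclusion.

The predator equation gives dC/dt > 0 only when R > 0.54/0.00372 = 145.
Without the predator, R → K = 76.9. Since 76.9 < 145, the predator cannot invade.

Threshold R = 145; K < 145, so no, the predator goes extinct.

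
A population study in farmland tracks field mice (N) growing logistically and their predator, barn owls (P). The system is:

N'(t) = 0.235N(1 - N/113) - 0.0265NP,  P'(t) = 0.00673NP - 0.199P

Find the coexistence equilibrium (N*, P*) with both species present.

N* ≈ 29.6, P* ≈ 6.55

From dP/dt = 0 with P > 0: 0.00673N* = 0.199, so N* = 29.6.
Substitute into dN/dt = 0: 0.235(1 - 29.6/113) = 0.0265P*.
The bracket is 0.738, giving P* = 0.174/0.0265 = 6.55.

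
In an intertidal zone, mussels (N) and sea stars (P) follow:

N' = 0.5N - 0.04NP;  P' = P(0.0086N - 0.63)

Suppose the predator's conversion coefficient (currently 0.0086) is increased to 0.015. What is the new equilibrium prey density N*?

N* ≈ 42

At the interior fixed point, setting dP/dt = 0 with P > 0 fixes N* = (predator death rate)/(NP coefficient) — independent of the other coefficients.
With the change, N* = 0.63/0.015 = 42; it falls from 73.3.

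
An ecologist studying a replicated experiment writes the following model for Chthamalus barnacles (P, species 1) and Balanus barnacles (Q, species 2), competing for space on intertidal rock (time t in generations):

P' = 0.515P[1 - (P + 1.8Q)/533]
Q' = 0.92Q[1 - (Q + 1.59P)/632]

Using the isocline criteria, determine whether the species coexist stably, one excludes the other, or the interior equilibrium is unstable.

unstable coexistence (outcome depends on initial conditions)

Compare the nullcline intercepts: K1/α12 = 533/1.8 = 296 < K2 = 632; K2/α21 = 632/1.59 = 397 < K1 = 533.
Since both are reversed, neither can invade when rare; the interior point is a saddle.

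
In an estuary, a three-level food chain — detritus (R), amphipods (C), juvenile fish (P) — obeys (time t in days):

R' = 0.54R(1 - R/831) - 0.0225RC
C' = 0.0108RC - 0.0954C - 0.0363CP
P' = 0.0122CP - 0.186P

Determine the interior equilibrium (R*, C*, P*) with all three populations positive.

R* ≈ 303, C* ≈ 15.2, P* ≈ 87.6

From dP/dt = 0: 0.0122C* = 0.186, so C* = 15.2.
From dR/dt = 0: 0.54(1 - R*/831) = 0.0225·15.2, giving R* = 831·(1 - 0.635) = 303.
From dC/dt = 0: 0.0108·303 - 0.0954 = 0.0363P*, so P* = 3.18/0.0363 = 87.6.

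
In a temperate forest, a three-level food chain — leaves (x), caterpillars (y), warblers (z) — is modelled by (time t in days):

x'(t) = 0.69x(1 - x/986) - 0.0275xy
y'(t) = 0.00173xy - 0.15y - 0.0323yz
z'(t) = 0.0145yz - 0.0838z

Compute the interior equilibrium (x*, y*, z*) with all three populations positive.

x* ≈ 759, y* ≈ 5.78, z* ≈ 36

From dz/dt = 0: 0.0145y* = 0.0838, so y* = 5.78.
From dx/dt = 0: 0.69(1 - x*/986) = 0.0275·5.78, giving x* = 986·(1 - 0.23) = 759.
From dy/dt = 0: 0.00173·759 - 0.15 = 0.0323z*, so z* = 1.16/0.0323 = 36.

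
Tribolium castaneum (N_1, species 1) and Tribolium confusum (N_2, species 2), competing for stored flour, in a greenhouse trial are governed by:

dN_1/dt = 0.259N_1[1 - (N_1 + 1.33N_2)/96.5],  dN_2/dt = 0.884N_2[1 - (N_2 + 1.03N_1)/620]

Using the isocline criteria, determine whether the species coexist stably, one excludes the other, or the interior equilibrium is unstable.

species 2 excludes species 1

Compare the nullcline intercepts: K1/α12 = 96.5/1.33 = 72.6 < K2 = 620; K2/α21 = 620/1.03 = 602 > K1 = 96.5.
Since the inequalities point opposite ways, species 2 can invade but species 1 cannot.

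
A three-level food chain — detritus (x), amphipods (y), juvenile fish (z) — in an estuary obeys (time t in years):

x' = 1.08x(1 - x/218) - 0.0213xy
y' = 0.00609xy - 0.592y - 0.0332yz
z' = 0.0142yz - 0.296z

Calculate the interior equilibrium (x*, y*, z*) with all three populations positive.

From dz/dt = 0: 0.0142y* = 0.296, so y* = 20.8.
From dx/dt = 0: 1.08(1 - x*/218) = 0.0213·20.8, giving x* = 218·(1 - 0.411) = 128.
From dy/dt = 0: 0.00609·128 - 0.592 = 0.0332z*, so z* = 0.19/0.0332 = 5.72.

x* ≈ 128, y* ≈ 20.8, z* ≈ 5.72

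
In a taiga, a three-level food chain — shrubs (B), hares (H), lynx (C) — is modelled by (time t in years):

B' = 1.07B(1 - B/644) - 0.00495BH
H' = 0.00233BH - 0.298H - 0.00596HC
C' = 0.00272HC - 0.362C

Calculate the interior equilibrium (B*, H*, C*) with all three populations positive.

B* ≈ 247, H* ≈ 133, C* ≈ 46.8

From dC/dt = 0: 0.00272H* = 0.362, so H* = 133.
From dB/dt = 0: 1.07(1 - B*/644) = 0.00495·133, giving B* = 644·(1 - 0.616) = 247.
From dH/dt = 0: 0.00233·247 - 0.298 = 0.00596C*, so C* = 0.279/0.00596 = 46.8.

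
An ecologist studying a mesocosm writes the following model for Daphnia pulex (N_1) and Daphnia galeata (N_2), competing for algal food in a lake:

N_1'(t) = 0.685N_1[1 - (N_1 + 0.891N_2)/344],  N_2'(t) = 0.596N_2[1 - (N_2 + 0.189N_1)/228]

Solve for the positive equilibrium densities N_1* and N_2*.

Setting both brackets to zero gives the nullclines N_1 + 0.891N_2 = 344 and 0.189N_1 + N_2 = 228.
Substituting N_2 = 228 - 0.189N_1 into the first: N_1(1 - 0.891·0.189) = 344 - 0.891·228.
So N_1* = 141/0.832 = 169, and then N_2* = 228 - 0.189·169 = 196.

N_1* ≈ 169, N_2* ≈ 196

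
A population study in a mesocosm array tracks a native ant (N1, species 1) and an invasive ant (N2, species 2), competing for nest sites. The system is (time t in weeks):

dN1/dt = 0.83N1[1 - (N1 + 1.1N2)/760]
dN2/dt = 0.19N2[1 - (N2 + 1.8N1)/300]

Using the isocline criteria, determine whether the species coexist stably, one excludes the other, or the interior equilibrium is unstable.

species 1 excludes species 2

Compare the nullcline intercepts: K1/α12 = 760/1.1 = 691 > K2 = 300; K2/α21 = 300/1.8 = 167 < K1 = 760.
Since the inequalities point opposite ways, species 1 can invade but species 2 cannot.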